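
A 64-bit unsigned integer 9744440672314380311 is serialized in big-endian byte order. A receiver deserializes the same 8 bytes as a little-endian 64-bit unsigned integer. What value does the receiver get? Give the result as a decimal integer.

1715918497201339271

9744440672314380311 in 64-bit hexadecimal is 0x873B3529C82AD017.
Stored big-endian, the bytes at ascending addresses are 87 3B 35 29 C8 2A D0 17.
Read back as little-endian, the first byte is least significant, giving 0x17D02AC829353B87.
0x17D02AC829353B87 = 1715918497201339271.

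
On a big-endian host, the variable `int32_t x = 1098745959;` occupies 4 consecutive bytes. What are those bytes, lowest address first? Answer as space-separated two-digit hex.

41 7D 88 67

1098745959 in hexadecimal, padded to 32 bits, is 0x417D8867.
Split into bytes (most-significant first): 41 7D 88 67.
Big-endian stores the most-significant byte at the lowest address.
So the memory order matches the most-significant-first order: 41 7D 88 67.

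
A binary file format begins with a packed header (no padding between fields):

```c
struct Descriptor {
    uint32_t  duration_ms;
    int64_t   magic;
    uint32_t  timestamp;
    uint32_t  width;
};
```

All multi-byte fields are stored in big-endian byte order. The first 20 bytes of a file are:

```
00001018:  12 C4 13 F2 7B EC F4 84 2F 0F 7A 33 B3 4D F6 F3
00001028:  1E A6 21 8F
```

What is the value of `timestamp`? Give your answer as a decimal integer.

`timestamp` follows `duration_ms` (4 B), `magic` (8 B), so it starts at offset 4 + 8 = 12 and occupies 4 bytes.
Bytes at offsets 12..15: B3 4D F6 F3.
Big-endian: lowest address holds the most-significant byte.
The bytes are already most-significant first: 0xB34DF6F3.
0xB34DF6F3 = 3008231155.

3008231155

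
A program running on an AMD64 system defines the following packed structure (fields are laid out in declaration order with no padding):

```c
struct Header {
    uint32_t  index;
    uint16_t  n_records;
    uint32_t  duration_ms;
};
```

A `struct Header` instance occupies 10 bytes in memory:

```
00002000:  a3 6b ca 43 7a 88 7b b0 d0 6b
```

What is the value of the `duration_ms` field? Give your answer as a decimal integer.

`duration_ms` follows `index` (4 B), `n_records` (2 B), so it starts at offset 4 + 2 = 6 and occupies 4 bytes.
Bytes at offsets 6..9: 7B B0 D0 6B.
Little-endian stores the least-significant byte at the lowest address.
Reassemble most-significant byte first: 6B D0 B0 7B → 0x6BD0B07B.
0x6BD0B07B = 1808838779.

1808838779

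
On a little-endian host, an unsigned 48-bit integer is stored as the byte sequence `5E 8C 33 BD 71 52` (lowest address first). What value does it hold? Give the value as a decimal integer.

90648459054174

Little-endian: lowest address holds the least-significant byte.
Reassemble most-significant byte first: 52 71 BD 33 8C 5E → 0x5271BD338C5E.
0x5271BD338C5E = 90648459054174.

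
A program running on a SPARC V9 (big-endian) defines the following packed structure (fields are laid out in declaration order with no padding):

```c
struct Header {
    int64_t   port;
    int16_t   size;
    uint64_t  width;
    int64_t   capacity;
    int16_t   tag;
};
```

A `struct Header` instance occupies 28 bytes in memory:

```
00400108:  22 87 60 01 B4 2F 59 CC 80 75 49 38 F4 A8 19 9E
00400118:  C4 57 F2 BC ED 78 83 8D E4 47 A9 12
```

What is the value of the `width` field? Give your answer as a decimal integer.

5276235966286054487

`width` follows `port` (8 B), `size` (2 B), so it starts at offset 8 + 2 = 10 and occupies 8 bytes.
Bytes at offsets 10..17: 49 38 F4 A8 19 9E C4 57.
In big-endian order the high byte comes first in memory.
The bytes are already most-significant first: 0x4938F4A8199EC457.
0x4938F4A8199EC457 = 5276235966286054487.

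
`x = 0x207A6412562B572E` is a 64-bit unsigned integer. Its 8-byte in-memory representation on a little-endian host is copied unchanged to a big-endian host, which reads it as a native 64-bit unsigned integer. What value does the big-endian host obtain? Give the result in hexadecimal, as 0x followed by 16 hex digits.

Stored little-endian, the bytes at ascending addresses are 2E 57 2B 56 12 64 7A 20.
Read back as big-endian, the last byte is least significant, giving 0x2E572B5612647A20.

0x2E572B5612647A20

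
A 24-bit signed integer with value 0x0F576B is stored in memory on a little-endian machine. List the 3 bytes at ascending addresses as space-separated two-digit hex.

Split into bytes (most-significant first): 0F 57 6B.
In little-endian order the low byte comes first in memory.
So at ascending addresses the bytes are 6B 57 0F.

6B 57 0F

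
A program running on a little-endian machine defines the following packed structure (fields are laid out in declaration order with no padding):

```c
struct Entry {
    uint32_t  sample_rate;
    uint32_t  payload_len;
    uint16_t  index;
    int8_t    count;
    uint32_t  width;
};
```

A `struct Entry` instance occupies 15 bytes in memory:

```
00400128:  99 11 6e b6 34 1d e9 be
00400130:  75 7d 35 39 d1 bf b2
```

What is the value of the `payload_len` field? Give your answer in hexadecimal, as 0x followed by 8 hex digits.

0xBEE91D34

`payload_len` follows `sample_rate` (4 bytes), so it starts at byte offset 4 and occupies 4 bytes.
Bytes at offsets 4..7: 34 1D E9 BE.
Little-endian stores the least-significant byte at the lowest address.
Reassemble most-significant byte first: BE E9 1D 34 → 0xBEE91D34.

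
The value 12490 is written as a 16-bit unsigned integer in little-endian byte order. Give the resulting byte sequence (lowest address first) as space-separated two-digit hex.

12490 in hexadecimal, padded to 16 bits, is 0x30CA.
Split into bytes (most-significant first): 30 CA.
Little-endian: lowest address holds the least-significant byte.
So at ascending addresses the bytes are CA 30.

CA 30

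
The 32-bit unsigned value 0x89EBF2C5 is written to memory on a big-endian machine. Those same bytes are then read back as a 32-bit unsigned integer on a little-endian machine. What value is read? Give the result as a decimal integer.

3321031561

Stored big-endian, the bytes at ascending addresses are 89 EB F2 C5.
Read back as little-endian, the first byte is least significant, giving 0xC5F2EB89.
0xC5F2EB89 = 3321031561.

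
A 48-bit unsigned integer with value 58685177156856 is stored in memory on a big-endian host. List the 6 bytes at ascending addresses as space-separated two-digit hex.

58685177156856 in hexadecimal, padded to 48 bits, is 0x355FB52354F8.
Split into bytes (most-significant first): 35 5F B5 23 54 F8.
Big-endian stores the most-significant byte at the lowest address.
So the memory order matches the most-significant-first order: 35 5F B5 23 54 F8.

35 5F B5 23 54 F8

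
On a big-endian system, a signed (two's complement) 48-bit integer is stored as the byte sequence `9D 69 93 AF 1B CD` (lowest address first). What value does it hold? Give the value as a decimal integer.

In big-endian order the high byte comes first in memory.
The bytes are already most-significant first: 0x9D6993AF1BCD.
Top bit is set, so as a signed 48-bit value this is 0x9D6993AF1BCD − 2^48 = -108398201857075.

-108398201857075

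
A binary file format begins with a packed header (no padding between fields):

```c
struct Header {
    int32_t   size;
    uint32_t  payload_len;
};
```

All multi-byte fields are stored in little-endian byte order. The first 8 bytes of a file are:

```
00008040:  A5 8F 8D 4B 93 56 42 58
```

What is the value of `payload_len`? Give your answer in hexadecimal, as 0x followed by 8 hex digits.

`payload_len` follows `size` (4 bytes), so it starts at byte offset 4 and occupies 4 bytes.
Bytes at offsets 4..7: 93 56 42 58.
In little-endian order the low byte comes first in memory.
Reassemble most-significant byte first: 58 42 56 93 → 0x58425693.

0x58425693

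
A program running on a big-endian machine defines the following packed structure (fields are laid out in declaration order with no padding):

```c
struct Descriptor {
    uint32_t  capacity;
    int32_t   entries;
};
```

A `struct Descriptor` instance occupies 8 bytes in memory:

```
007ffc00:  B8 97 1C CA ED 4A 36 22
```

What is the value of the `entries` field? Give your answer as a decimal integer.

-313903582

`entries` follows `capacity` (4 bytes), so it starts at byte offset 4 and occupies 4 bytes.
Bytes at offsets 4..7: ED 4A 36 22.
Big-endian stores the most-significant byte at the lowest address.
The bytes are already most-significant first: 0xED4A3622.
Top bit is set, so as a signed 32-bit value this is 0xED4A3622 − 2^32 = -313903582.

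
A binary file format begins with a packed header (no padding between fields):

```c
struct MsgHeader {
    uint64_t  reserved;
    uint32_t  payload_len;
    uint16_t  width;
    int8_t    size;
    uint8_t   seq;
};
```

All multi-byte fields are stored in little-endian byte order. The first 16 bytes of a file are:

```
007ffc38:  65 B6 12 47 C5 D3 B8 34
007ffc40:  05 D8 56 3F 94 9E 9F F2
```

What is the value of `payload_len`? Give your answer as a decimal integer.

1062656005

`payload_len` follows `reserved` (8 bytes), so it starts at byte offset 8 and occupies 4 bytes.
Bytes at offsets 8..11: 05 D8 56 3F.
In little-endian order the low byte comes first in memory.
Reassemble most-significant byte first: 3F 56 D8 05 → 0x3F56D805.
0x3F56D805 = 1062656005.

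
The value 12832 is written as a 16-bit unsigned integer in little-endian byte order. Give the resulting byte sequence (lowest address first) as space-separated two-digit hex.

12832 in hexadecimal, padded to 16 bits, is 0x3220.
Split into bytes (most-significant first): 32 20.
In little-endian order the low byte comes first in memory.
So at ascending addresses the bytes are 20 32.

20 32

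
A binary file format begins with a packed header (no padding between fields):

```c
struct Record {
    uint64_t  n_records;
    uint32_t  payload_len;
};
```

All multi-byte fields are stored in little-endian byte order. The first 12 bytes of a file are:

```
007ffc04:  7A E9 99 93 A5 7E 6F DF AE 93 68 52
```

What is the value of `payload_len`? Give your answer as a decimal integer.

`payload_len` follows `n_records` (8 bytes), so it starts at byte offset 8 and occupies 4 bytes.
Bytes at offsets 8..11: AE 93 68 52.
In little-endian order the low byte comes first in memory.
Reassemble most-significant byte first: 52 68 93 AE → 0x526893AE.
0x526893AE = 1382585262.

1382585262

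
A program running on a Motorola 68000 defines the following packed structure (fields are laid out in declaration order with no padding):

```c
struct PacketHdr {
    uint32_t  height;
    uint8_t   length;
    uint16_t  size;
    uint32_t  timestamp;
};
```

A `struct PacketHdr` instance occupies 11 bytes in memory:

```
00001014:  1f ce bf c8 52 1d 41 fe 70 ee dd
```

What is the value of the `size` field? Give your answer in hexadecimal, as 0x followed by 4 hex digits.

0x1D41

`size` follows `height` (4 B), `length` (1 B), so it starts at offset 4 + 1 = 5 and occupies 2 bytes.
Bytes at offsets 5..6: 1D 41.
In big-endian order the high byte comes first in memory.
The bytes are already most-significant first: 0x1D41.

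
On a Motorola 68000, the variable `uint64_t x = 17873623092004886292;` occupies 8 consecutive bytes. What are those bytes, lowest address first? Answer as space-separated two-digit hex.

17873623092004886292 in hexadecimal, padded to 64 bits, is 0xF80BDD80F02B9714.
Split into bytes (most-significant first): F8 0B DD 80 F0 2B 97 14.
In big-endian order the high byte comes first in memory.
So the memory order matches the most-significant-first order: F8 0B DD 80 F0 2B 97 14.

F8 0B DD 80 F0 2B 97 14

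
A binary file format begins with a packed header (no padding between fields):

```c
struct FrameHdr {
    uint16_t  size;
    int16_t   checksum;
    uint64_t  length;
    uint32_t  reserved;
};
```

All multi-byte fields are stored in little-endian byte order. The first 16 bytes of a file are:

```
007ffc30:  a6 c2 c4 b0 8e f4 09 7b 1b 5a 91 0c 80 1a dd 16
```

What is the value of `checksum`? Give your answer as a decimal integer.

-20284

`checksum` follows `size` (2 bytes), so it starts at byte offset 2 and occupies 2 bytes.
Bytes at offsets 2..3: C4 B0.
Little-endian stores the least-significant byte at the lowest address.
Reassemble most-significant byte first: B0 C4 → 0xB0C4.
Top bit is set, so as a signed 16-bit value this is 0xB0C4 − 2^16 = -20284.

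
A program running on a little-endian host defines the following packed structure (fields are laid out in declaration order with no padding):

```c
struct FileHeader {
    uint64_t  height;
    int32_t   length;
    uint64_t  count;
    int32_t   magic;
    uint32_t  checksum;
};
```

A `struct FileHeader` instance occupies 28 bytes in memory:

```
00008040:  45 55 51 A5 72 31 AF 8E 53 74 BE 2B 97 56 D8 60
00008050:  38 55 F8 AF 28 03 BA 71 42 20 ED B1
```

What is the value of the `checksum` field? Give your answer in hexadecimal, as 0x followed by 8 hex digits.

0xB1ED2042

`checksum` follows `height` (8 B), `length` (4 B), `count` (8 B), `magic` (4 B), so it starts at offset 8 + 4 + 8 + 4 = 24 and occupies 4 bytes.
Bytes at offsets 24..27: 42 20 ED B1.
Little-endian: lowest address holds the least-significant byte.
Reassemble most-significant byte first: B1 ED 20 42 → 0xB1ED2042.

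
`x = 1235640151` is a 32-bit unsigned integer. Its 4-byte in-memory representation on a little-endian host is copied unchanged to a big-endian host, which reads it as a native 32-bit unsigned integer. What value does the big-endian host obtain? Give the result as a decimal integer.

1235640151 in 32-bit hexadecimal is 0x49A65F57.
Stored little-endian, the bytes at ascending addresses are 57 5F A6 49.
Read back as big-endian, the last byte is least significant, giving 0x575FA649.
0x575FA649 = 1465886281.

1465886281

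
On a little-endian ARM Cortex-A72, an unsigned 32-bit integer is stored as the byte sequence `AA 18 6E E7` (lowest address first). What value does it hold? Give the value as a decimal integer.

Little-endian stores the least-significant byte at the lowest address.
Reassemble most-significant byte first: E7 6E 18 AA → 0xE76E18AA.
0xE76E18AA = 3882752170.

3882752170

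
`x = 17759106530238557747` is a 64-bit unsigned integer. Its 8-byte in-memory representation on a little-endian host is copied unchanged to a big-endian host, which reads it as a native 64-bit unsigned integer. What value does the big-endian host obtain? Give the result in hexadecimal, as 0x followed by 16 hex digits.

17759106530238557747 in 64-bit hexadecimal is 0xF675054C27306E33.
Stored little-endian, the bytes at ascending addresses are 33 6E 30 27 4C 05 75 F6.
Read back as big-endian, the last byte is least significant, giving 0x336E30274C0575F6.

0x336E30274C0575F6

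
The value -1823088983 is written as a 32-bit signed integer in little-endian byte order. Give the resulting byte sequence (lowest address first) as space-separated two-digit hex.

Two's complement of -1823088983 in 32 bits: 1823088983 = 0x6CAA2157; invert → 0x9355DEA8; add 1 → 0x9355DEA9.
Split into bytes (most-significant first): 93 55 DE A9.
Little-endian stores the least-significant byte at the lowest address.
So at ascending addresses the bytes are A9 DE 55 93.

A9 DE 55 93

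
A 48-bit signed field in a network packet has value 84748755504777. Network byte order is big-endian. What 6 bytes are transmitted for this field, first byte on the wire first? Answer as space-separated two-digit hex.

4D 14 1B 77 8E 89

84748755504777 in hexadecimal, padded to 48 bits, is 0x4D141B778E89.
Split into bytes (most-significant first): 4D 14 1B 77 8E 89.
In big-endian order the high byte comes first in memory.
So the memory order matches the most-significant-first order: 4D 14 1B 77 8E 89.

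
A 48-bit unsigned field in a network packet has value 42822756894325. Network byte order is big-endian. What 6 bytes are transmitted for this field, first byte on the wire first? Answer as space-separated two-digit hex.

26 F2 73 36 86 75

42822756894325 in hexadecimal, padded to 48 bits, is 0x26F273368675.
Split into bytes (most-significant first): 26 F2 73 36 86 75.
In big-endian order the high byte comes first in memory.
So the memory order matches the most-significant-first order: 26 F2 73 36 86 75.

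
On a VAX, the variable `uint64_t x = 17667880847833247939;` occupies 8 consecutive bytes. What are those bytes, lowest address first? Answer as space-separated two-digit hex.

17667880847833247939 in hexadecimal, padded to 64 bits, is 0xF530EC05CD0730C3.
Split into bytes (most-significant first): F5 30 EC 05 CD 07 30 C3.
Little-endian stores the least-significant byte at the lowest address.
So at ascending addresses the bytes are C3 30 07 CD 05 EC 30 F5.

C3 30 07 CD 05 EC 30 F5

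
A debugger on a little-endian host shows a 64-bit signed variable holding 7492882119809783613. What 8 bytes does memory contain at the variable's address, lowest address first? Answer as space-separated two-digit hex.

7492882119809783613 in hexadecimal, padded to 64 bits, is 0x67FC1096C723573D.
Split into bytes (most-significant first): 67 FC 10 96 C7 23 57 3D.
Little-endian stores the least-significant byte at the lowest address.
So at ascending addresses the bytes are 3D 57 23 C7 96 10 FC 67.

3D 57 23 C7 96 10 FC 67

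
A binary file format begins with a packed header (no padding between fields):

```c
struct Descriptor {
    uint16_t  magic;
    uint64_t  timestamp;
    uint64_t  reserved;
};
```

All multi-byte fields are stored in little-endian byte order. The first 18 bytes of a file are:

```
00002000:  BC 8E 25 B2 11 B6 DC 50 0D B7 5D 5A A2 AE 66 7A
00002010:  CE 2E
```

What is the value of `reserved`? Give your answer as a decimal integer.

3372767752382208605

`reserved` follows `magic` (2 B), `timestamp` (8 B), so it starts at offset 2 + 8 = 10 and occupies 8 bytes.
Bytes at offsets 10..17: 5D 5A A2 AE 66 7A CE 2E.
Little-endian: lowest address holds the least-significant byte.
Reassemble most-significant byte first: 2E CE 7A 66 AE A2 5A 5D → 0x2ECE7A66AEA25A5D.
0x2ECE7A66AEA25A5D = 3372767752382208605.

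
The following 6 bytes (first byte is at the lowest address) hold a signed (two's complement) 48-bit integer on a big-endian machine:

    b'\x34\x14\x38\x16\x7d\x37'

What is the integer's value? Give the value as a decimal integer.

57261444988215

Big-endian: lowest address holds the most-significant byte.
The bytes are already most-significant first: 0x341438167D37.
0x341438167D37 = 57261444988215.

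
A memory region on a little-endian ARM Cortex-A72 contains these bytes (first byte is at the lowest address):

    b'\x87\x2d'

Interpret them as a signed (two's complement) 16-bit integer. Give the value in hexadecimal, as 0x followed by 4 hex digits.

0x2D87

Little-endian: lowest address holds the least-significant byte.
Reassemble most-significant byte first: 2D 87 → 0x2D87.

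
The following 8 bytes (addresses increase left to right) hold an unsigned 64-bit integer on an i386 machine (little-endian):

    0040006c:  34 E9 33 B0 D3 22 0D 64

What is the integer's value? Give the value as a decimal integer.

7209456871079668020

Little-endian: lowest address holds the least-significant byte.
Reassemble most-significant byte first: 64 0D 22 D3 B0 33 E9 34 → 0x640D22D3B033E934.
0x640D22D3B033E934 = 7209456871079668020.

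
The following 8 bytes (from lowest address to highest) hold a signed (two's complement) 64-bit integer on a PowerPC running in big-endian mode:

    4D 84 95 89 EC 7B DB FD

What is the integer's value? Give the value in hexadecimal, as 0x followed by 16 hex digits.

0x4D849589EC7BDBFD

In big-endian order the high byte comes first in memory.
The bytes are already most-significant first: 0x4D849589EC7BDBFD.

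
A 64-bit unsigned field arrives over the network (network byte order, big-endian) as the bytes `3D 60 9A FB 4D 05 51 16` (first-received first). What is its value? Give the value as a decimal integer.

4422705238197489942

Big-endian stores the most-significant byte at the lowest address.
The bytes are already most-significant first: 0x3D609AFB4D055116.
0x3D609AFB4D055116 = 4422705238197489942.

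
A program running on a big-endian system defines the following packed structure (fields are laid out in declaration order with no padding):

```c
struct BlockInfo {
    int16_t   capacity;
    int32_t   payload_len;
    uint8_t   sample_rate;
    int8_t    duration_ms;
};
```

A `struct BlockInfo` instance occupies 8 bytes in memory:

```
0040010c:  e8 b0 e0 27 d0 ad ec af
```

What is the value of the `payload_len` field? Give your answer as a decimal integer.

`payload_len` follows `capacity` (2 bytes), so it starts at byte offset 2 and occupies 4 bytes.
Bytes at offsets 2..5: E0 27 D0 AD.
In big-endian order the high byte comes first in memory.
The bytes are already most-significant first: 0xE027D0AD.
Top bit is set, so as a signed 32-bit value this is 0xE027D0AD − 2^32 = -534261587.

-534261587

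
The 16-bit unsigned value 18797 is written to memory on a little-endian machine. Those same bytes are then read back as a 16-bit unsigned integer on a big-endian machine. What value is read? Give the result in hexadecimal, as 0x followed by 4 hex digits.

0x6D49

18797 in 16-bit hexadecimal is 0x496D.
Stored little-endian, the bytes at ascending addresses are 6D 49.
Read back as big-endian, the last byte is least significant, giving 0x6D49.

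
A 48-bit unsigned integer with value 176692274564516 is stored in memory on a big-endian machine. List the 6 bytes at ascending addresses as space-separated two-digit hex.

A0 B3 60 42 8D A4

176692274564516 in hexadecimal, padded to 48 bits, is 0xA0B360428DA4.
Split into bytes (most-significant first): A0 B3 60 42 8D A4.
In big-endian order the high byte comes first in memory.
So the memory order matches the most-significant-first order: A0 B3 60 42 8D A4.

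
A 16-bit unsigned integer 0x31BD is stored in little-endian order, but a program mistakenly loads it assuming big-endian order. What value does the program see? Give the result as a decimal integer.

48433

Stored little-endian, the bytes at ascending addresses are BD 31.
Read back as big-endian, the last byte is least significant, giving 0xBD31.
0xBD31 = 48433.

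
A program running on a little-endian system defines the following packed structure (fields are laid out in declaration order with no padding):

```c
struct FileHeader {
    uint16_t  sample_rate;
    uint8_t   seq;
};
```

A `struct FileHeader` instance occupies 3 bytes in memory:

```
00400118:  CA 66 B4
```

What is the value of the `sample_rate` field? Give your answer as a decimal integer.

26314

`sample_rate` is the first field, at byte offset 0, occupying 2 bytes.
Bytes at offsets 0..1: CA 66.
Little-endian: lowest address holds the least-significant byte.
Reassemble most-significant byte first: 66 CA → 0x66CA.
0x66CA = 26314.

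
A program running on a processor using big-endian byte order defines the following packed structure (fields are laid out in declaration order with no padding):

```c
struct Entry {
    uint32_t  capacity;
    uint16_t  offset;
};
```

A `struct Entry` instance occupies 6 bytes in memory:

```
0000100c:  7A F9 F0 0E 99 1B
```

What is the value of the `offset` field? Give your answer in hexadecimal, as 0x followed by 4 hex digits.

`offset` follows `capacity` (4 bytes), so it starts at byte offset 4 and occupies 2 bytes.
Bytes at offsets 4..5: 99 1B.
Big-endian: lowest address holds the most-significant byte.
The bytes are already most-significant first: 0x991B.

0x991B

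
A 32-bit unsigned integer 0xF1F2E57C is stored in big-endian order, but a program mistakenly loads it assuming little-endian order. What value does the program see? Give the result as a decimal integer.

Stored big-endian, the bytes at ascending addresses are F1 F2 E5 7C.
Read back as little-endian, the first byte is least significant, giving 0x7CE5F2F1.
0x7CE5F2F1 = 2095444721.

2095444721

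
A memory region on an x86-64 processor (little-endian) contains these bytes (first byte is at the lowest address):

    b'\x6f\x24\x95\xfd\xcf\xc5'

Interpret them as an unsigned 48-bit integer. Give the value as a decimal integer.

Little-endian: lowest address holds the least-significant byte.
Reassemble most-significant byte first: C5 CF FD 95 24 6F → 0xC5CFFD95246F.
0xC5CFFD95246F = 217497103311983.

217497103311983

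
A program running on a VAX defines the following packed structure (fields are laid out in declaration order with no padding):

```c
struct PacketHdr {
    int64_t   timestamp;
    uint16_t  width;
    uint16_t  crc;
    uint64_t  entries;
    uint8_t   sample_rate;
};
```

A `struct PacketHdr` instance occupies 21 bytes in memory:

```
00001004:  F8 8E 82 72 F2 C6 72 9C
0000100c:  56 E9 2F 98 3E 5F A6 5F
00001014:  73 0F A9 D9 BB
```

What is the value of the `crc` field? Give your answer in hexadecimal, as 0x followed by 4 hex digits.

0x982F

`crc` follows `timestamp` (8 B), `width` (2 B), so it starts at offset 8 + 2 = 10 and occupies 2 bytes.
Bytes at offsets 10..11: 2F 98.
Little-endian: lowest address holds the least-significant byte.
Reassemble most-significant byte first: 98 2F → 0x982F.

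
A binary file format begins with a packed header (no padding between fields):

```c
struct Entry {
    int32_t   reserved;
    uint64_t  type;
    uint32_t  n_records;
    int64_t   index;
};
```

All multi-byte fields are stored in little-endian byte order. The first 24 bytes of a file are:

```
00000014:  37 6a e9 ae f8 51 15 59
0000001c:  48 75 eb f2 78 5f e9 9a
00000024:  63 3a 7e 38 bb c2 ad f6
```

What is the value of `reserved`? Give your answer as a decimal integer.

`reserved` is the first field, at byte offset 0, occupying 4 bytes.
Bytes at offsets 0..3: 37 6A E9 AE.
In little-endian order the low byte comes first in memory.
Reassemble most-significant byte first: AE E9 6A 37 → 0xAEE96A37.
Top bit is set, so as a signed 32-bit value this is 0xAEE96A37 − 2^32 = -1360434633.

-1360434633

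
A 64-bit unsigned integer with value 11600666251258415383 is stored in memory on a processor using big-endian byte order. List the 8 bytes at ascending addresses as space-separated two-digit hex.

A0 FD D8 7E 18 1E C9 17

11600666251258415383 in hexadecimal, padded to 64 bits, is 0xA0FDD87E181EC917.
Split into bytes (most-significant first): A0 FD D8 7E 18 1E C9 17.
Big-endian: lowest address holds the most-significant byte.
So the memory order matches the most-significant-first order: A0 FD D8 7E 18 1E C9 17.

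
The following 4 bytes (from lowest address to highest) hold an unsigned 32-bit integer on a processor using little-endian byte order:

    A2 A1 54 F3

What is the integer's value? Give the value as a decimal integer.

Little-endian stores the least-significant byte at the lowest address.
Reassemble most-significant byte first: F3 54 A1 A2 → 0xF354A1A2.
0xF354A1A2 = 4082409890.

4082409890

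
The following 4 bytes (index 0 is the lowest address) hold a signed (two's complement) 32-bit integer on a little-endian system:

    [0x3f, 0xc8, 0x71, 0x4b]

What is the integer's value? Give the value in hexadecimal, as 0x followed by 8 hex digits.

0x4B71C83F

Little-endian: lowest address holds the least-significant byte.
Reassemble most-significant byte first: 4B 71 C8 3F → 0x4B71C83F.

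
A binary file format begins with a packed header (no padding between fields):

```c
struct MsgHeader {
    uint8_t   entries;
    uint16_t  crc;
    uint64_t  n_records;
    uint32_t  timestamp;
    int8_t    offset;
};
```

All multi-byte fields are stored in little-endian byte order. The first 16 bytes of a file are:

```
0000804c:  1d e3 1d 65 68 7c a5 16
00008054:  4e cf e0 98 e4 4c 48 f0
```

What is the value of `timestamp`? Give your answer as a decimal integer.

`timestamp` follows `entries` (1 B), `crc` (2 B), `n_records` (8 B), so it starts at offset 1 + 2 + 8 = 11 and occupies 4 bytes.
Bytes at offsets 11..14: 98 E4 4C 48.
Little-endian: lowest address holds the least-significant byte.
Reassemble most-significant byte first: 48 4C E4 98 → 0x484CE498.
0x484CE498 = 1212998808.

1212998808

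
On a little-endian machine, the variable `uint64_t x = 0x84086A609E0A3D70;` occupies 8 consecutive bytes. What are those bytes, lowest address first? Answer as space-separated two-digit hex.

70 3D 0A 9E 60 6A 08 84

Split into bytes (most-significant first): 84 08 6A 60 9E 0A 3D 70.
Little-endian stores the least-significant byte at the lowest address.
So at ascending addresses the bytes are 70 3D 0A 9E 60 6A 08 84.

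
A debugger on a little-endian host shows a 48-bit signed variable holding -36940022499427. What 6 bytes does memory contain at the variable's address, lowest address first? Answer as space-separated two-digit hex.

Two's complement of -36940022499427 in 48 bits: 36940022499427 = 0x2198C4EB4863; invert → 0xDE673B14B79C; add 1 → 0xDE673B14B79D.
Split into bytes (most-significant first): DE 67 3B 14 B7 9D.
Little-endian: lowest address holds the least-significant byte.
So at ascending addresses the bytes are 9D B7 14 3B 67 DE.

9D B7 14 3B 67 DE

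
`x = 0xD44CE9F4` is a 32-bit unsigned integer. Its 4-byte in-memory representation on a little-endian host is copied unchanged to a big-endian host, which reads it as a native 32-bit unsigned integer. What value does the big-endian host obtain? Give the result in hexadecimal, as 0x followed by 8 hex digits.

0xF4E94CD4

Stored little-endian, the bytes at ascending addresses are F4 E9 4C D4.
Read back as big-endian, the last byte is least significant, giving 0xF4E94CD4.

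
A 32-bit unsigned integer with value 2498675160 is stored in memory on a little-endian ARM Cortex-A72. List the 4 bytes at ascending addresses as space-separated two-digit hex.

D8 C1 EE 94

2498675160 in hexadecimal, padded to 32 bits, is 0x94EEC1D8.
Split into bytes (most-significant first): 94 EE C1 D8.
Little-endian: lowest address holds the least-significant byte.
So at ascending addresses the bytes are D8 C1 EE 94.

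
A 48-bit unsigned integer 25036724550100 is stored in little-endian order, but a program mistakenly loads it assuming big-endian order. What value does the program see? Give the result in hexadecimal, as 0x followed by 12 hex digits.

25036724550100 in 48-bit hexadecimal is 0x16C55112B9D4.
Stored little-endian, the bytes at ascending addresses are D4 B9 12 51 C5 16.
Read back as big-endian, the last byte is least significant, giving 0xD4B91251C516.

0xD4B91251C516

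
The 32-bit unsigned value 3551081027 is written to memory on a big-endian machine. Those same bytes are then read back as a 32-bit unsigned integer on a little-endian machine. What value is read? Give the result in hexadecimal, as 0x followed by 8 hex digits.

0x4332A9D3

3551081027 in 32-bit hexadecimal is 0xD3A93243.
Stored big-endian, the bytes at ascending addresses are D3 A9 32 43.
Read back as little-endian, the first byte is least significant, giving 0x4332A9D3.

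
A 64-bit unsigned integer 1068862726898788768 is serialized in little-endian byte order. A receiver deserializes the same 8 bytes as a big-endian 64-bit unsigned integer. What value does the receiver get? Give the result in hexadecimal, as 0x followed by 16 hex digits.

1068862726898788768 in 64-bit hexadecimal is 0x0ED55CFCAE7529A0.
Stored little-endian, the bytes at ascending addresses are A0 29 75 AE FC 5C D5 0E.
Read back as big-endian, the last byte is least significant, giving 0xA02975AEFC5CD50E.

0xA02975AEFC5CD50E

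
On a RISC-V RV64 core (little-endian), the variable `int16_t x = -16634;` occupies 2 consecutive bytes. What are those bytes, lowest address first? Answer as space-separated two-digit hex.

Two's complement of -16634 in 16 bits: 16634 = 0x40FA; invert → 0xBF05; add 1 → 0xBF06.
Split into bytes (most-significant first): BF 06.
Little-endian stores the least-significant byte at the lowest address.
So at ascending addresses the bytes are 06 BF.

06 BF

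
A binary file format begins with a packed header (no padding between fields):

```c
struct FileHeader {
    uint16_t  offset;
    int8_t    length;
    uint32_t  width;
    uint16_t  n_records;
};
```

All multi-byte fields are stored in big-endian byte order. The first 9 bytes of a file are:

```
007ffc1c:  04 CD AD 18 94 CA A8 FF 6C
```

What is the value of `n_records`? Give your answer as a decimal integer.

65388

`n_records` follows `offset` (2 B), `length` (1 B), `width` (4 B), so it starts at offset 2 + 1 + 4 = 7 and occupies 2 bytes.
Bytes at offsets 7..8: FF 6C.
Big-endian stores the most-significant byte at the lowest address.
The bytes are already most-significant first: 0xFF6C.
0xFF6C = 65388.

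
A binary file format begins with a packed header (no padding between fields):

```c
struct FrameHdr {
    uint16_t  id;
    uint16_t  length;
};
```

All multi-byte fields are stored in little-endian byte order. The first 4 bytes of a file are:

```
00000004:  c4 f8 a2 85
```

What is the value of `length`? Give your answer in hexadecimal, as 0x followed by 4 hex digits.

0x85A2

`length` follows `id` (2 bytes), so it starts at byte offset 2 and occupies 2 bytes.
Bytes at offsets 2..3: A2 85.
In little-endian order the low byte comes first in memory.
Reassemble most-significant byte first: 85 A2 → 0x85A2.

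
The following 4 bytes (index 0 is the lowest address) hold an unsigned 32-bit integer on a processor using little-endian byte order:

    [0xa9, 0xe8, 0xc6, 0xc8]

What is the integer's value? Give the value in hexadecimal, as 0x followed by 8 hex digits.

0xC8C6E8A9

In little-endian order the low byte comes first in memory.
Reassemble most-significant byte first: C8 C6 E8 A9 → 0xC8C6E8A9.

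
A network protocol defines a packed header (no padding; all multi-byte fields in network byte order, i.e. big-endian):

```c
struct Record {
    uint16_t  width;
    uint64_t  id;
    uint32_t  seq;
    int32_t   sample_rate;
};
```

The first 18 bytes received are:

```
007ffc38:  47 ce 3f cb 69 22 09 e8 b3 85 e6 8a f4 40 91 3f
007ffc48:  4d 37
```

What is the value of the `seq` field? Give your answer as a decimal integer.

3867866176

`seq` follows `width` (2 B), `id` (8 B), so it starts at offset 2 + 8 = 10 and occupies 4 bytes.
Bytes at offsets 10..13: E6 8A F4 40.
Big-endian stores the most-significant byte at the lowest address.
The bytes are already most-significant first: 0xE68AF440.
0xE68AF440 = 3867866176.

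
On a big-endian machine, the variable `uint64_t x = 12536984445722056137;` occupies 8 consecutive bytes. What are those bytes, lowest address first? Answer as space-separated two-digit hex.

AD FC 50 ED F9 DC 55 C9

12536984445722056137 in hexadecimal, padded to 64 bits, is 0xADFC50EDF9DC55C9.
Split into bytes (most-significant first): AD FC 50 ED F9 DC 55 C9.
Big-endian: lowest address holds the most-significant byte.
So the memory order matches the most-significant-first order: AD FC 50 ED F9 DC 55 C9.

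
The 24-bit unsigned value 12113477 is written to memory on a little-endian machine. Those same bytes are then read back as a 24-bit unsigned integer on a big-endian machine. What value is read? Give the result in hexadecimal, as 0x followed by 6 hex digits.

0x45D6B8

12113477 in 24-bit hexadecimal is 0xB8D645.
Stored little-endian, the bytes at ascending addresses are 45 D6 B8.
Read back as big-endian, the last byte is least significant, giving 0x45D6B8.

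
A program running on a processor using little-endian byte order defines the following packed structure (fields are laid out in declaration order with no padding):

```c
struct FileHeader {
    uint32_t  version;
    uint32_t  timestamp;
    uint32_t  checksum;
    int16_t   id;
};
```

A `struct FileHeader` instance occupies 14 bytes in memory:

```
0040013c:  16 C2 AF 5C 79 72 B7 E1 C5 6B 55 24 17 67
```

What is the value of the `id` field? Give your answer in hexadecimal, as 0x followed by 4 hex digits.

0x6717

`id` follows `version` (4 B), `timestamp` (4 B), `checksum` (4 B), so it starts at offset 4 + 4 + 4 = 12 and occupies 2 bytes.
Bytes at offsets 12..13: 17 67.
Little-endian: lowest address holds the least-significant byte.
Reassemble most-significant byte first: 67 17 → 0x6717.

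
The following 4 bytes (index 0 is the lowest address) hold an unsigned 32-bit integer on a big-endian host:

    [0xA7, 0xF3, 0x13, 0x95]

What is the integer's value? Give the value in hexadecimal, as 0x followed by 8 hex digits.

0xA7F31395

In big-endian order the high byte comes first in memory.
The bytes are already most-significant first: 0xA7F31395.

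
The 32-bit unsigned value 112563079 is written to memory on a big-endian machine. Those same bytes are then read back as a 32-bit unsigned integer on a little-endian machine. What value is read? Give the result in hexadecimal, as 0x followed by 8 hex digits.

112563079 in 32-bit hexadecimal is 0x06B59387.
Stored big-endian, the bytes at ascending addresses are 06 B5 93 87.
Read back as little-endian, the first byte is least significant, giving 0x8793B506.

0x8793B506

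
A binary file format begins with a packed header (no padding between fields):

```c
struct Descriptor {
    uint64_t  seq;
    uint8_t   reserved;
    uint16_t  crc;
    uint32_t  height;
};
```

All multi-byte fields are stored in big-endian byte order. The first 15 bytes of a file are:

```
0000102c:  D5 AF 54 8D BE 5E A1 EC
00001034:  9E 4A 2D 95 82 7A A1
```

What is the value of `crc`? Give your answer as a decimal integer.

18989

`crc` follows `seq` (8 B), `reserved` (1 B), so it starts at offset 8 + 1 = 9 and occupies 2 bytes.
Bytes at offsets 9..10: 4A 2D.
In big-endian order the high byte comes first in memory.
The bytes are already most-significant first: 0x4A2D.
0x4A2D = 18989.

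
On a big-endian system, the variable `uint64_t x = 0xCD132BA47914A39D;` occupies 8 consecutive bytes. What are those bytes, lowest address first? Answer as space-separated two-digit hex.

CD 13 2B A4 79 14 A3 9D

Split into bytes (most-significant first): CD 13 2B A4 79 14 A3 9D.
Big-endian stores the most-significant byte at the lowest address.
So the memory order matches the most-significant-first order: CD 13 2B A4 79 14 A3 9D.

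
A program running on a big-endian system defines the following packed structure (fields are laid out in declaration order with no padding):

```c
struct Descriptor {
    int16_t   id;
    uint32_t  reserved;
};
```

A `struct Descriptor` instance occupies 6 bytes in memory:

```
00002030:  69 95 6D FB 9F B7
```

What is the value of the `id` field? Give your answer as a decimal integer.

27029

`id` is the first field, at byte offset 0, occupying 2 bytes.
Bytes at offsets 0..1: 69 95.
Big-endian: lowest address holds the most-significant byte.
The bytes are already most-significant first: 0x6995.
0x6995 = 27029.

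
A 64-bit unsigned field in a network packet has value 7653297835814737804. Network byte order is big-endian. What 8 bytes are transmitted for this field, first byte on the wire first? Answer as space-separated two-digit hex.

6A 35 F9 D5 30 00 D7 8C

7653297835814737804 in hexadecimal, padded to 64 bits, is 0x6A35F9D53000D78C.
Split into bytes (most-significant first): 6A 35 F9 D5 30 00 D7 8C.
In big-endian order the high byte comes first in memory.
So the memory order matches the most-significant-first order: 6A 35 F9 D5 30 00 D7 8C.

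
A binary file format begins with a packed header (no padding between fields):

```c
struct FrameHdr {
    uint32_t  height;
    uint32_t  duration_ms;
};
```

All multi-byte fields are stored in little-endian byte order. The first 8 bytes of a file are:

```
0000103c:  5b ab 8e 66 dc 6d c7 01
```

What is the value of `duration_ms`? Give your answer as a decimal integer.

`duration_ms` follows `height` (4 bytes), so it starts at byte offset 4 and occupies 4 bytes.
Bytes at offsets 4..7: DC 6D C7 01.
In little-endian order the low byte comes first in memory.
Reassemble most-significant byte first: 01 C7 6D DC → 0x01C76DDC.
0x01C76DDC = 29847004.

29847004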